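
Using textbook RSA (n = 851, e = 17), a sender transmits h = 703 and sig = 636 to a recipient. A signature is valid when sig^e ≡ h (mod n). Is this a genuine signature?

Squares mod 851: sig^1≡636, sig^2≡271, sig^4≡255, sig^8≡349, sig^16≡108
17 = 16 + 1, so sig^17 ≡ 108·636 ≡ 608 (mod 851)
608 ≠ 703, so verification fails.

forged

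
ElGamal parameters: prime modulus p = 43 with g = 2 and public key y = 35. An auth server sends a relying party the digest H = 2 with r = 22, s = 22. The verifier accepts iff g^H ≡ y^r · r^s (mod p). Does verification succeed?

passes

Left side g^H mod p:
2^2 = 4
Right side y^r · r^s mod p:
35^2 = 1225 ≡ 21
35^4 ≡ 21^2 = 441 ≡ 11
35^8 ≡ 11^2 = 121 ≡ 35
35^16 ≡ 35^2 = 1225 ≡ 21
22 = 16 + 4 + 2, so 35^22 ≡ 21·11·21 ≡ 35 (mod 43)
22^2 = 484 ≡ 11
22^4 ≡ 11^2 = 121 ≡ 35
22^8 ≡ 35^2 = 1225 ≡ 21
22^16 ≡ 21^2 = 441 ≡ 11
22 = 16 + 4 + 2, so 22^22 ≡ 11·35·11 ≡ 21 (mod 43)
35·21 = 735 ≡ 4 (mod 43)
4 ≡ 4 (mod 43), so the signature is genuine.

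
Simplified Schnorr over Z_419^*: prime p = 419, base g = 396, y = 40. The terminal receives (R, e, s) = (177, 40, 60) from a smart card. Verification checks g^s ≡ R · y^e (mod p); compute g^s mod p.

375

Squares mod 419: 396^1≡396, 396^2≡110, 396^4≡368, 396^8≡87, 396^16≡27, 396^32≡310
60 = 32 + 16 + 8 + 4, so 396^60 ≡ 310·27·87·368 ≡ 375 (mod 419)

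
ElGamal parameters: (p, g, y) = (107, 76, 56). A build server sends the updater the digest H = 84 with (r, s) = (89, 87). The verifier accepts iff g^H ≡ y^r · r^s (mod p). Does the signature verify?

Left side g^H mod p:
76^2 = 5776 ≡ 105
76^4 ≡ 105^2 = 11025 ≡ 4
76^8 ≡ 4^2 = 16
76^16 ≡ 16^2 = 256 ≡ 42
76^32 ≡ 42^2 = 1764 ≡ 52
76^64 ≡ 52^2 = 2704 ≡ 29
84 = 64 + 16 + 4, so 76^84 ≡ 29·42·4 ≡ 57 (mod 107)
Right side y^r · r^s mod p:
56^2 = 3136 ≡ 33
56^4 ≡ 33^2 = 1089 ≡ 19
56^8 ≡ 19^2 = 361 ≡ 40
56^16 ≡ 40^2 = 1600 ≡ 102
56^32 ≡ 102^2 = 10404 ≡ 25
56^64 ≡ 25^2 = 625 ≡ 90
89 = 64 + 16 + 8 + 1, so 56^89 ≡ 90·102·40·56 ≡ 47 (mod 107)
89^2 = 7921 ≡ 3
89^4 ≡ 3^2 = 9
89^8 ≡ 9^2 = 81
89^16 ≡ 81^2 = 6561 ≡ 34
89^32 ≡ 34^2 = 1156 ≡ 86
89^64 ≡ 86^2 = 7396 ≡ 13
87 = 64 + 16 + 4 + 2 + 1, so 89^87 ≡ 13·34·9·3·89 ≡ 44 (mod 107)
47·44 = 2068 ≡ 35 (mod 107)
57 ≠ 35, so verification fails.

does not verify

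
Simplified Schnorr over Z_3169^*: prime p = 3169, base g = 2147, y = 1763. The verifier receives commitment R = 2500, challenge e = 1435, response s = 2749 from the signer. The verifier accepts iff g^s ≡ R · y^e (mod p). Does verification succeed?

passes

g^s mod p:
2147^2 = 4609609 ≡ 1883
2147^4 ≡ 1883^2 = 3545689 ≡ 2747
2147^8 ≡ 2747^2 = 7546009 ≡ 620
2147^16 ≡ 620^2 = 384400 ≡ 951
2147^32 ≡ 951^2 = 904401 ≡ 1236
2147^64 ≡ 1236^2 = 1527696 ≡ 238
2147^128 ≡ 238^2 = 56644 ≡ 2771
2147^256 ≡ 2771^2 = 7678441 ≡ 3123
2147^512 ≡ 3123^2 = 9753129 ≡ 2116
2147^1024 ≡ 2116^2 = 4477456 ≡ 2828
2147^2048 ≡ 2828^2 = 7997584 ≡ 2197
2749 = 2048 + 512 + 128 + 32 + 16 + 8 + 4 + 1, so 2147^2749 ≡ 2197·2116·2771·1236·951·620·2747·2147 ≡ 687 (mod 3169)
R · y^e mod p:
1763^2 = 3108169 ≡ 2549
1763^4 ≡ 2549^2 = 6497401 ≡ 951
1763^8 ≡ 951^2 = 904401 ≡ 1236
1763^16 ≡ 1236^2 = 1527696 ≡ 238
1763^32 ≡ 238^2 = 56644 ≡ 2771
1763^64 ≡ 2771^2 = 7678441 ≡ 3123
1763^128 ≡ 3123^2 = 9753129 ≡ 2116
1763^256 ≡ 2116^2 = 4477456 ≡ 2828
1763^512 ≡ 2828^2 = 7997584 ≡ 2197
1763^1024 ≡ 2197^2 = 4826809 ≡ 422
1435 = 1024 + 256 + 128 + 16 + 8 + 2 + 1, so 1763^1435 ≡ 422·2828·2116·238·1236·2549·1763 ≡ 1619 (mod 3169)
2500·1619 = 4047500 ≡ 687 (mod 3169)
687 ≡ 687 (mod 3169); signature holds.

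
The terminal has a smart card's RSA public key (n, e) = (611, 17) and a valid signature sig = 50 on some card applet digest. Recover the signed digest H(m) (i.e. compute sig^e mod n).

566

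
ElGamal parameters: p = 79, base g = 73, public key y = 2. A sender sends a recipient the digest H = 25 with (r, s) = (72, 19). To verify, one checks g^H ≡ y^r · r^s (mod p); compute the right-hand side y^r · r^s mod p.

4

2^2 = 4
2^4 ≡ 4^2 = 16
2^8 ≡ 16^2 = 256 ≡ 19
2^16 ≡ 19^2 = 361 ≡ 45
2^32 ≡ 45^2 = 2025 ≡ 50
2^64 ≡ 50^2 = 2500 ≡ 51
72 = 64 + 8, so 2^72 ≡ 51·19 ≡ 21 (mod 79)
72^2 = 5184 ≡ 49
72^4 ≡ 49^2 = 2401 ≡ 31
72^8 ≡ 31^2 = 961 ≡ 13
72^16 ≡ 13^2 = 169 ≡ 11
19 = 16 + 2 + 1, so 72^19 ≡ 11·49·72 ≡ 19 (mod 79)
y^r · r^s ≡ 21·19 = 399 ≡ 4 (mod 79)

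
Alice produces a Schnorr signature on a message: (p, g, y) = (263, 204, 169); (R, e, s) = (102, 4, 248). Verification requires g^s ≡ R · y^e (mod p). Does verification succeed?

g^s mod p:
204^2 = 41616 ≡ 62
204^4 ≡ 62^2 = 3844 ≡ 162
204^8 ≡ 162^2 = 26244 ≡ 207
204^16 ≡ 207^2 = 42849 ≡ 243
204^32 ≡ 243^2 = 59049 ≡ 137
204^64 ≡ 137^2 = 18769 ≡ 96
204^128 ≡ 96^2 = 9216 ≡ 11
248 = 128 + 64 + 32 + 16 + 8, so 204^248 ≡ 11·96·137·243·207 ≡ 181 (mod 263)
R · y^e mod p:
169^2 = 28561 ≡ 157
169^4 ≡ 157^2 = 24649 ≡ 190
102·190 = 19380 ≡ 181 (mod 263)
181 ≡ 181 (mod 263); signature holds.

passes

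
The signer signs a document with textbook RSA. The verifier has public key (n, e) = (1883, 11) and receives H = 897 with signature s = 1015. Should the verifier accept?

s^2 ≡ 1015^2 = 1030225 ≡ 224
s^4 ≡ 224^2 = 50176 ≡ 1218
s^8 ≡ 1218^2 = 1483524 ≡ 1603
11 = 8 + 2 + 1, so s^11 ≡ 1603·224·1015 ≡ 1547 (mod 1883)
1547 ≠ 897, so verification fails.

reject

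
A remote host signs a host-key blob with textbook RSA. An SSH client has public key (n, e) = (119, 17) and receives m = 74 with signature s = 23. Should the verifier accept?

s^17 mod 119 = 74
74 = m, so the signature checks out.

accept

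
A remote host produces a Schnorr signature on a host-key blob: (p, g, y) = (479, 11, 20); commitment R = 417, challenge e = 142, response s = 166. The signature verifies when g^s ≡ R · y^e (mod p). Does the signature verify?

does not verify

g^s mod p:
Squares mod 479: 11^1≡11, 11^2≡121, 11^4≡271, 11^8≡154, 11^16≡245, 11^32≡150, 11^64≡466, 11^128≡169
166 = 128 + 32 + 4 + 2, so 11^166 ≡ 169·150·271·121 ≡ 40 (mod 479)
R · y^e mod p:
Squares mod 479: 20^1≡20, 20^2≡400, 20^4≡14, 20^8≡196, 20^16≡96, 20^32≡115, 20^64≡292, 20^128≡2
142 = 128 + 8 + 4 + 2, so 20^142 ≡ 2·196·14·400 ≡ 422 (mod 479)
417·422 = 175974 ≡ 181 (mod 479)
40 ≠ 181; the check fails.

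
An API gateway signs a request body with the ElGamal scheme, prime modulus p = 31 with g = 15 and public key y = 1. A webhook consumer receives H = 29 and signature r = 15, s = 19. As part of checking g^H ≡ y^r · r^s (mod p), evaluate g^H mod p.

Squares mod 31: 15^1≡15, 15^2≡8, 15^4≡2, 15^8≡4, 15^16≡16
29 = 16 + 8 + 4 + 1, so 15^29 ≡ 16·4·2·15 ≡ 29 (mod 31)

29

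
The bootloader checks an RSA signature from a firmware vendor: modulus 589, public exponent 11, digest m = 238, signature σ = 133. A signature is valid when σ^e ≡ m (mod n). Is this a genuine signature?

σ^2 ≡ 133^2 = 17689 ≡ 19
σ^4 ≡ 19^2 = 361
σ^8 ≡ 361^2 = 130321 ≡ 152
11 = 8 + 2 + 1, so σ^11 ≡ 152·19·133 ≡ 76 (mod 589)
The recovered value 76 does not match the digest 238.

forged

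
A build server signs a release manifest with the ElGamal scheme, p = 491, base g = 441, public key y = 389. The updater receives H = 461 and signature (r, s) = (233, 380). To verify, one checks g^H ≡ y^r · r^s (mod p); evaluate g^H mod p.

44

441^461 mod 491 = 44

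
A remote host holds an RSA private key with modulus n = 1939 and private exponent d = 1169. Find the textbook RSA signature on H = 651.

H^2 ≡ 651^2 = 423801 ≡ 1099
H^4 ≡ 1099^2 = 1207801 ≡ 1743
H^8 ≡ 1743^2 = 3038049 ≡ 1575
H^16 ≡ 1575^2 = 2480625 ≡ 644
H^32 ≡ 644^2 = 414736 ≡ 1729
H^64 ≡ 1729^2 = 2989441 ≡ 1442
H^128 ≡ 1442^2 = 2079364 ≡ 756
H^256 ≡ 756^2 = 571536 ≡ 1470
H^512 ≡ 1470^2 = 2160900 ≡ 854
H^1024 ≡ 854^2 = 729316 ≡ 252
1169 = 1024 + 128 + 16 + 1, so H^1169 ≡ 252·756·644·651 ≡ 266 (mod 1939)

266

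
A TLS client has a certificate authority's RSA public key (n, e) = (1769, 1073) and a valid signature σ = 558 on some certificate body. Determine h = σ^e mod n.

σ^2 ≡ 558^2 = 311364 ≡ 20
σ^4 ≡ 20^2 = 400
σ^8 ≡ 400^2 = 160000 ≡ 790
σ^16 ≡ 790^2 = 624100 ≡ 1412
σ^32 ≡ 1412^2 = 1993744 ≡ 81
σ^64 ≡ 81^2 = 6561 ≡ 1254
σ^128 ≡ 1254^2 = 1572516 ≡ 1644
σ^256 ≡ 1644^2 = 2702736 ≡ 1473
σ^512 ≡ 1473^2 = 2169729 ≡ 935
σ^1024 ≡ 935^2 = 874225 ≡ 339
1073 = 1024 + 32 + 16 + 1, so σ^1073 ≡ 339·81·1412·558 ≡ 1644 (mod 1769)

1644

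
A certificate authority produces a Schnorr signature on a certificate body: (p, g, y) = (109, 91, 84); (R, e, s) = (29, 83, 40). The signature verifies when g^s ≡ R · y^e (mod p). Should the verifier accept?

g^s mod p:
91^2 = 8281 ≡ 106
91^4 ≡ 106^2 = 11236 ≡ 9
91^8 ≡ 9^2 = 81
91^16 ≡ 81^2 = 6561 ≡ 21
91^32 ≡ 21^2 = 441 ≡ 5
40 = 32 + 8, so 91^40 ≡ 5·81 ≡ 78 (mod 109)
R · y^e mod p:
84^2 = 7056 ≡ 80
84^4 ≡ 80^2 = 6400 ≡ 78
84^8 ≡ 78^2 = 6084 ≡ 89
84^16 ≡ 89^2 = 7921 ≡ 73
84^32 ≡ 73^2 = 5329 ≡ 97
84^64 ≡ 97^2 = 9409 ≡ 35
83 = 64 + 16 + 2 + 1, so 84^83 ≡ 35·73·80·84 ≡ 29 (mod 109)
29·29 = 841 ≡ 78 (mod 109)
78 ≡ 78 (mod 109); signature holds.

accept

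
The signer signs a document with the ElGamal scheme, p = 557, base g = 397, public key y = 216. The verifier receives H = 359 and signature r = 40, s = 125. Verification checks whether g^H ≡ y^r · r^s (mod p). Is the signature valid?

invalid

Left side g^H mod p:
397^2 = 157609 ≡ 535
397^4 ≡ 535^2 = 286225 ≡ 484
397^8 ≡ 484^2 = 234256 ≡ 316
397^16 ≡ 316^2 = 99856 ≡ 153
397^32 ≡ 153^2 = 23409 ≡ 15
397^64 ≡ 15^2 = 225
397^128 ≡ 225^2 = 50625 ≡ 495
397^256 ≡ 495^2 = 245025 ≡ 502
359 = 256 + 64 + 32 + 4 + 2 + 1, so 397^359 ≡ 502·225·15·484·535·397 ≡ 173 (mod 557)
Right side y^r · r^s mod p:
216^2 = 46656 ≡ 425
216^4 ≡ 425^2 = 180625 ≡ 157
216^8 ≡ 157^2 = 24649 ≡ 141
216^16 ≡ 141^2 = 19881 ≡ 386
216^32 ≡ 386^2 = 148996 ≡ 277
40 = 32 + 8, so 216^40 ≡ 277·141 ≡ 67 (mod 557)
40^2 = 1600 ≡ 486
40^4 ≡ 486^2 = 236196 ≡ 28
40^8 ≡ 28^2 = 784 ≡ 227
40^16 ≡ 227^2 = 51529 ≡ 285
40^32 ≡ 285^2 = 81225 ≡ 460
40^64 ≡ 460^2 = 211600 ≡ 497
125 = 64 + 32 + 16 + 8 + 4 + 1, so 40^125 ≡ 497·460·285·227·28·40 ≡ 289 (mod 557)
67·289 = 19363 ≡ 425 (mod 557)
173 ≠ 425, so verification fails.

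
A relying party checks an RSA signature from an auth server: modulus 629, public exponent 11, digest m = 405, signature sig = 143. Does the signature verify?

verifies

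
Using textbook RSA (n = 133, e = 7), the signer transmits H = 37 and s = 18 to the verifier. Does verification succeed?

fails

s^7 mod 133 = 18
18 ≠ 37, so verification fails.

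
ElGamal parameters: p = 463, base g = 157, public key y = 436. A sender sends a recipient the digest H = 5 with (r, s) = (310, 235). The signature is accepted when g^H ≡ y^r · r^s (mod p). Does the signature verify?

Left side g^H mod p:
157^5 mod 463 = 11
Right side y^r · r^s mod p:
436^310 mod 463 = 266
310^235 mod 463 = 54
266·54 = 14364 ≡ 11 (mod 463)
11 ≡ 11 (mod 463), so the signature is genuine.

verifies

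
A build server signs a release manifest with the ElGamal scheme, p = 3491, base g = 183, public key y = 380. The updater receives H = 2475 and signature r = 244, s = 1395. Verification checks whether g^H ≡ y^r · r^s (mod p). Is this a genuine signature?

Left side g^H mod p:
183^2 = 33489 ≡ 2070
183^4 ≡ 2070^2 = 4284900 ≡ 1443
183^8 ≡ 1443^2 = 2082249 ≡ 1613
183^16 ≡ 1613^2 = 2601769 ≡ 974
183^32 ≡ 974^2 = 948676 ≡ 2615
183^64 ≡ 2615^2 = 6838225 ≡ 2847
183^128 ≡ 2847^2 = 8105409 ≡ 2798
183^256 ≡ 2798^2 = 7828804 ≡ 1982
183^512 ≡ 1982^2 = 3928324 ≡ 949
183^1024 ≡ 949^2 = 900601 ≡ 3414
183^2048 ≡ 3414^2 = 11655396 ≡ 2438
2475 = 2048 + 256 + 128 + 32 + 8 + 2 + 1, so 183^2475 ≡ 2438·1982·2798·2615·1613·2070·183 ≡ 1335 (mod 3491)
Right side y^r · r^s mod p:
380^2 = 144400 ≡ 1269
380^4 ≡ 1269^2 = 1610361 ≡ 1010
380^8 ≡ 1010^2 = 1020100 ≡ 728
380^16 ≡ 728^2 = 529984 ≡ 2843
380^32 ≡ 2843^2 = 8082649 ≡ 984
380^64 ≡ 984^2 = 968256 ≡ 1249
380^128 ≡ 1249^2 = 1560001 ≡ 3015
244 = 128 + 64 + 32 + 16 + 4, so 380^244 ≡ 3015·1249·984·2843·1010 ≡ 690 (mod 3491)
244^2 = 59536 ≡ 189
244^4 ≡ 189^2 = 35721 ≡ 811
244^8 ≡ 811^2 = 657721 ≡ 1413
244^16 ≡ 1413^2 = 1996569 ≡ 3208
244^32 ≡ 3208^2 = 10291264 ≡ 3287
244^64 ≡ 3287^2 = 10804369 ≡ 3215
244^128 ≡ 3215^2 = 10336225 ≡ 2865
244^256 ≡ 2865^2 = 8208225 ≡ 884
244^512 ≡ 884^2 = 781456 ≡ 2963
244^1024 ≡ 2963^2 = 8779369 ≡ 2995
1395 = 1024 + 256 + 64 + 32 + 16 + 2 + 1, so 244^1395 ≡ 2995·884·3215·3287·3208·189·244 ≡ 2051 (mod 3491)
690·2051 = 1415190 ≡ 1335 (mod 3491)
1335 ≡ 1335 (mod 3491), so the signature is genuine.

genuine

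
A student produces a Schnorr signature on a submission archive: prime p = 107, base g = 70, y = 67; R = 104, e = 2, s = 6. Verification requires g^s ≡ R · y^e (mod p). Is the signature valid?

g^s mod p:
Squares mod 107: 70^1≡70, 70^2≡85, 70^4≡56
6 = 4 + 2, so 70^6 ≡ 56·85 ≡ 52 (mod 107)
R · y^e mod p:
Squares mod 107: 67^1≡67, 67^2≡102
67^2 ≡ 102 (mod 107)
104·102 = 10608 ≡ 15 (mod 107)
52 ≠ 15; the check fails.

invalid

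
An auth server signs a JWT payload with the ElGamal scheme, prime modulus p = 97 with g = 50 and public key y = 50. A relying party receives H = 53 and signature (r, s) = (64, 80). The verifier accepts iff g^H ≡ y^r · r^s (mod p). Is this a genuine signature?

forged

Left side g^H mod p:
50^2 = 2500 ≡ 75
50^4 ≡ 75^2 = 5625 ≡ 96
50^8 ≡ 96^2 = 9216 ≡ 1
50^16 ≡ 1^2 = 1
50^32 ≡ 1^2 = 1
53 = 32 + 16 + 4 + 1, so 50^53 ≡ 1·1·96·50 ≡ 47 (mod 97)
Right side y^r · r^s mod p:
50^2 = 2500 ≡ 75
50^4 ≡ 75^2 = 5625 ≡ 96
50^8 ≡ 96^2 = 9216 ≡ 1
50^16 ≡ 1^2 = 1
50^32 ≡ 1^2 = 1
50^64 ≡ 1^2 = 1
64^2 = 4096 ≡ 22
64^4 ≡ 22^2 = 484 ≡ 96
64^8 ≡ 96^2 = 9216 ≡ 1
64^16 ≡ 1^2 = 1
64^32 ≡ 1^2 = 1
64^64 ≡ 1^2 = 1
80 = 64 + 16, so 64^80 ≡ 1·1 ≡ 1 (mod 97)
1·1 = 1 ≡ 1 (mod 97)
47 ≠ 1, so verification fails.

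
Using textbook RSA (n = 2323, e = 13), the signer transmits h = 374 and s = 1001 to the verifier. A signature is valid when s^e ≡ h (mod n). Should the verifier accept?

accept

s^2 ≡ 1001^2 = 1002001 ≡ 788
s^4 ≡ 788^2 = 620944 ≡ 703
s^8 ≡ 703^2 = 494209 ≡ 1733
13 = 8 + 4 + 1, so s^13 ≡ 1733·703·1001 ≡ 374 (mod 2323)
s^13 mod 2323 = 374 matches h.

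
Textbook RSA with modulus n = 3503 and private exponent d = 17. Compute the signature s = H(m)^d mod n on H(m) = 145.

3279

(H(m))^17 mod 3503 = 3279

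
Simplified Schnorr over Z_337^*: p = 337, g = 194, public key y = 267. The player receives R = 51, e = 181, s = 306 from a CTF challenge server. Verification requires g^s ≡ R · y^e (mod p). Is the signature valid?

g^s mod p:
194^2 = 37636 ≡ 229
194^4 ≡ 229^2 = 52441 ≡ 206
194^8 ≡ 206^2 = 42436 ≡ 311
194^16 ≡ 311^2 = 96721 ≡ 2
194^32 ≡ 2^2 = 4
194^64 ≡ 4^2 = 16
194^128 ≡ 16^2 = 256
194^256 ≡ 256^2 = 65536 ≡ 158
306 = 256 + 32 + 16 + 2, so 194^306 ≡ 158·4·2·229 ≡ 310 (mod 337)
R · y^e mod p:
267^2 = 71289 ≡ 182
267^4 ≡ 182^2 = 33124 ≡ 98
267^8 ≡ 98^2 = 9604 ≡ 168
267^16 ≡ 168^2 = 28224 ≡ 253
267^32 ≡ 253^2 = 64009 ≡ 316
267^64 ≡ 316^2 = 99856 ≡ 104
267^128 ≡ 104^2 = 10816 ≡ 32
181 = 128 + 32 + 16 + 4 + 1, so 267^181 ≡ 32·316·253·98·267 ≡ 277 (mod 337)
51·277 = 14127 ≡ 310 (mod 337)
310 ≡ 310 (mod 337); signature holds.

valid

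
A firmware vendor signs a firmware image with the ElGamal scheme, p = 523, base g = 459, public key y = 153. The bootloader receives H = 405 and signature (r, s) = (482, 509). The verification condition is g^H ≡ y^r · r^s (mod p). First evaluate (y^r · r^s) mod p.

153^2 = 23409 ≡ 397
153^4 ≡ 397^2 = 157609 ≡ 186
153^8 ≡ 186^2 = 34596 ≡ 78
153^16 ≡ 78^2 = 6084 ≡ 331
153^32 ≡ 331^2 = 109561 ≡ 254
153^64 ≡ 254^2 = 64516 ≡ 187
153^128 ≡ 187^2 = 34969 ≡ 451
153^256 ≡ 451^2 = 203401 ≡ 477
482 = 256 + 128 + 64 + 32 + 2, so 153^482 ≡ 477·451·187·254·397 ≡ 194 (mod 523)
482^2 = 232324 ≡ 112
482^4 ≡ 112^2 = 12544 ≡ 515
482^8 ≡ 515^2 = 265225 ≡ 64
482^16 ≡ 64^2 = 4096 ≡ 435
482^32 ≡ 435^2 = 189225 ≡ 422
482^64 ≡ 422^2 = 178084 ≡ 264
482^128 ≡ 264^2 = 69696 ≡ 137
482^256 ≡ 137^2 = 18769 ≡ 464
509 = 256 + 128 + 64 + 32 + 16 + 8 + 4 + 1, so 482^509 ≡ 464·137·264·422·435·64·515·482 ≡ 385 (mod 523)
y^r · r^s ≡ 194·385 = 74690 ≡ 424 (mod 523)

424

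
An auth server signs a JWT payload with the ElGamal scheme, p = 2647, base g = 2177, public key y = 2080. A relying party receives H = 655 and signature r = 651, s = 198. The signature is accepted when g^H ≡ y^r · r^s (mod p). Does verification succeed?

Left side g^H mod p:
2177^2 = 4739329 ≡ 1199
2177^4 ≡ 1199^2 = 1437601 ≡ 280
2177^8 ≡ 280^2 = 78400 ≡ 1637
2177^16 ≡ 1637^2 = 2679769 ≡ 1005
2177^32 ≡ 1005^2 = 1010025 ≡ 1518
2177^64 ≡ 1518^2 = 2304324 ≡ 1434
2177^128 ≡ 1434^2 = 2056356 ≡ 2284
2177^256 ≡ 2284^2 = 5216656 ≡ 2066
2177^512 ≡ 2066^2 = 4268356 ≡ 1392
655 = 512 + 128 + 8 + 4 + 2 + 1, so 2177^655 ≡ 1392·2284·1637·280·1199·2177 ≡ 610 (mod 2647)
Right side y^r · r^s mod p:
2080^2 = 4326400 ≡ 1202
2080^4 ≡ 1202^2 = 1444804 ≡ 2189
2080^8 ≡ 2189^2 = 4791721 ≡ 651
2080^16 ≡ 651^2 = 423801 ≡ 281
2080^32 ≡ 281^2 = 78961 ≡ 2198
2080^64 ≡ 2198^2 = 4831204 ≡ 429
2080^128 ≡ 429^2 = 184041 ≡ 1398
2080^256 ≡ 1398^2 = 1954404 ≡ 918
2080^512 ≡ 918^2 = 842724 ≡ 978
651 = 512 + 128 + 8 + 2 + 1, so 2080^651 ≡ 978·1398·651·1202·2080 ≡ 2002 (mod 2647)
651^2 = 423801 ≡ 281
651^4 ≡ 281^2 = 78961 ≡ 2198
651^8 ≡ 2198^2 = 4831204 ≡ 429
651^16 ≡ 429^2 = 184041 ≡ 1398
651^32 ≡ 1398^2 = 1954404 ≡ 918
651^64 ≡ 918^2 = 842724 ≡ 978
651^128 ≡ 978^2 = 956484 ≡ 917
198 = 128 + 64 + 4 + 2, so 651^198 ≡ 917·978·2198·281 ≡ 281 (mod 2647)
2002·281 = 562562 ≡ 1398 (mod 2647)
610 ≠ 1398, so verification fails.

fails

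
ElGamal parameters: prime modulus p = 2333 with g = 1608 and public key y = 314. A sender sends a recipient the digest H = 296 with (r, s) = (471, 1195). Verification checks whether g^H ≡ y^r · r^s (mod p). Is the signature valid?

Left side g^H mod p:
Squares mod 2333: 1608^1≡1608, 1608^2≡700, 1608^4≡70, 1608^8≡234, 1608^16≡1097, 1608^32≡1914, 1608^64≡586, 1608^128≡445, 1608^256≡2053
296 = 256 + 32 + 8, so 1608^296 ≡ 2053·1914·234 ≡ 469 (mod 2333)
Right side y^r · r^s mod p:
Squares mod 2333: 314^1≡314, 314^2≡610, 314^4≡1153, 314^8≡1932, 314^16≡2157, 314^32≡647, 314^64≡1002, 314^128≡814, 314^256≡24
471 = 256 + 128 + 64 + 16 + 4 + 2 + 1, so 314^471 ≡ 24·814·1002·2157·1153·610·314 ≡ 252 (mod 2333)
Squares mod 2333: 471^1≡471, 471^2≡206, 471^4≡442, 471^8≡1725, 471^16≡1050, 471^32≡1324, 471^64≡893, 471^128≡1896, 471^256≡1996, 471^512≡1585, 471^1024≡1917
1195 = 1024 + 128 + 32 + 8 + 2 + 1, so 471^1195 ≡ 1917·1896·1324·1725·206·471 ≡ 1622 (mod 2333)
252·1622 = 408744 ≡ 469 (mod 2333)
469 ≡ 469 (mod 2333), so the signature is genuine.

valid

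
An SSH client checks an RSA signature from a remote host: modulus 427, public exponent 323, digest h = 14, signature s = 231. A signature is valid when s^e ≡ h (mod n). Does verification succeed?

s^323 mod 427 = 14
Since 14 equals the digest 14, verification succeeds.

passes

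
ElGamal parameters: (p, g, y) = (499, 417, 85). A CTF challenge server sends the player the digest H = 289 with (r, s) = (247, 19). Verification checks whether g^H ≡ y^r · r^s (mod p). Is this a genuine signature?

Left side g^H mod p:
417^2 = 173889 ≡ 237
417^4 ≡ 237^2 = 56169 ≡ 281
417^8 ≡ 281^2 = 78961 ≡ 119
417^16 ≡ 119^2 = 14161 ≡ 189
417^32 ≡ 189^2 = 35721 ≡ 292
417^64 ≡ 292^2 = 85264 ≡ 434
417^128 ≡ 434^2 = 188356 ≡ 233
417^256 ≡ 233^2 = 54289 ≡ 397
289 = 256 + 32 + 1, so 417^289 ≡ 397·292·417 ≡ 182 (mod 499)
Right side y^r · r^s mod p:
85^2 = 7225 ≡ 239
85^4 ≡ 239^2 = 57121 ≡ 235
85^8 ≡ 235^2 = 55225 ≡ 335
85^16 ≡ 335^2 = 112225 ≡ 449
85^32 ≡ 449^2 = 201601 ≡ 5
85^64 ≡ 5^2 = 25
85^128 ≡ 25^2 = 625 ≡ 126
247 = 128 + 64 + 32 + 16 + 4 + 2 + 1, so 85^247 ≡ 126·25·5·449·235·239·85 ≡ 309 (mod 499)
247^2 = 61009 ≡ 131
247^4 ≡ 131^2 = 17161 ≡ 195
247^8 ≡ 195^2 = 38025 ≡ 101
247^16 ≡ 101^2 = 10201 ≡ 221
19 = 16 + 2 + 1, so 247^19 ≡ 221·131·247 ≡ 227 (mod 499)
309·227 = 70143 ≡ 283 (mod 499)
182 ≠ 283, so verification fails.

forged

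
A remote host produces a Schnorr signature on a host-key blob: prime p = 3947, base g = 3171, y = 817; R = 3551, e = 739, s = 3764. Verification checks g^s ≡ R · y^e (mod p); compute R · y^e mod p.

580

Squares mod 3947: 817^1≡817, 817^2≡446, 817^4≡1566, 817^8≡1269, 817^16≡3932, 817^32≡225, 817^64≡3261, 817^128≡903, 817^256≡2327, 817^512≡3592
739 = 512 + 128 + 64 + 32 + 2 + 1, so 817^739 ≡ 3592·903·3261·225·446·817 ≡ 2590 (mod 3947)
R · y^e ≡ 3551·2590 = 9197090 ≡ 580 (mod 3947)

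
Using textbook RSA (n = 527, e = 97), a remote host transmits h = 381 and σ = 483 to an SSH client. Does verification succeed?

passes

Squares mod 527: σ^1≡483, σ^2≡355, σ^4≡72, σ^8≡441, σ^16≡18, σ^32≡324, σ^64≡103
97 = 64 + 32 + 1, so σ^97 ≡ 103·324·483 ≡ 381 (mod 527)
381 = h, so the signature checks out.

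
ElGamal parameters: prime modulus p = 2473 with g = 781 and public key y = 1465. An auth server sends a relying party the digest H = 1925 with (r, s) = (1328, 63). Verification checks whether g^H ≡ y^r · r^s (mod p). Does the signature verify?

Left side g^H mod p:
781^2 = 609961 ≡ 1603
781^4 ≡ 1603^2 = 2569609 ≡ 162
781^8 ≡ 162^2 = 26244 ≡ 1514
781^16 ≡ 1514^2 = 2292196 ≡ 2198
781^32 ≡ 2198^2 = 4831204 ≡ 1435
781^64 ≡ 1435^2 = 2059225 ≡ 1689
781^128 ≡ 1689^2 = 2852721 ≡ 1352
781^256 ≡ 1352^2 = 1827904 ≡ 357
781^512 ≡ 357^2 = 127449 ≡ 1326
781^1024 ≡ 1326^2 = 1758276 ≡ 2446
1925 = 1024 + 512 + 256 + 128 + 4 + 1, so 781^1925 ≡ 2446·1326·357·1352·162·781 ≡ 495 (mod 2473)
Right side y^r · r^s mod p:
1465^2 = 2146225 ≡ 2134
1465^4 ≡ 2134^2 = 4553956 ≡ 1163
1465^8 ≡ 1163^2 = 1352569 ≡ 2311
1465^16 ≡ 2311^2 = 5340721 ≡ 1514
1465^32 ≡ 1514^2 = 2292196 ≡ 2198
1465^64 ≡ 2198^2 = 4831204 ≡ 1435
1465^128 ≡ 1435^2 = 2059225 ≡ 1689
1465^256 ≡ 1689^2 = 2852721 ≡ 1352
1465^512 ≡ 1352^2 = 1827904 ≡ 357
1465^1024 ≡ 357^2 = 127449 ≡ 1326
1328 = 1024 + 256 + 32 + 16, so 1465^1328 ≡ 1326·1352·2198·1514 ≡ 2425 (mod 2473)
1328^2 = 1763584 ≡ 335
1328^4 ≡ 335^2 = 112225 ≡ 940
1328^8 ≡ 940^2 = 883600 ≡ 739
1328^16 ≡ 739^2 = 546121 ≡ 2061
1328^32 ≡ 2061^2 = 4247721 ≡ 1580
63 = 32 + 16 + 8 + 4 + 2 + 1, so 1328^63 ≡ 1580·2061·739·940·335·1328 ≡ 1999 (mod 2473)
2425·1999 = 4847575 ≡ 495 (mod 2473)
495 ≡ 495 (mod 2473), so the signature is genuine.

verifies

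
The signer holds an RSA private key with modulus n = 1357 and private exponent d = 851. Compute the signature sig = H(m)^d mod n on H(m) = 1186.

800

Squares mod 1357: (H(m))^1≡1186, (H(m))^2≡744, (H(m))^4≡1237, (H(m))^8≡830, (H(m))^16≡901, (H(m))^32≡315, (H(m))^64≡164, (H(m))^128≡1113, (H(m))^256≡1185, (H(m))^512≡1087
851 = 512 + 256 + 64 + 16 + 2 + 1, so (H(m))^851 ≡ 1087·1185·164·901·744·1186 ≡ 800 (mod 1357)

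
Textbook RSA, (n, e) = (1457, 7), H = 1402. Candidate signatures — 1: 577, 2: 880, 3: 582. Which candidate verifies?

1

Candidate 1: Squares mod 1457: 577^1≡577, 577^2≡733, 577^4≡1113; 7 = 4 + 2 + 1, so 577^7 ≡ 1113·733·577 ≡ 1402 (mod 1457)
  → matches H = 1402
Candidate 2: Squares mod 1457: 880^1≡880, 880^2≡733, 880^4≡1113; 7 = 4 + 2 + 1, so 880^7 ≡ 1113·733·880 ≡ 55 (mod 1457)
Candidate 3: Squares mod 1457: 582^1≡582, 582^2≡700, 582^4≡448; 7 = 4 + 2 + 1, so 582^7 ≡ 448·700·582 ≡ 1181 (mod 1457)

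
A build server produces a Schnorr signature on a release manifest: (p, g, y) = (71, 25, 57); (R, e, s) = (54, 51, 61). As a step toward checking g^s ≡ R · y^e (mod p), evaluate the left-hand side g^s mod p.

25

25^61 mod 71 = 25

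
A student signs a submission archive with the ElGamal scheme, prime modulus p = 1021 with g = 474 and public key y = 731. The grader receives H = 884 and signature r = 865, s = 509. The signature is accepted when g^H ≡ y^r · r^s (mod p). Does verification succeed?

Left side g^H mod p:
474^2 = 224676 ≡ 56
474^4 ≡ 56^2 = 3136 ≡ 73
474^8 ≡ 73^2 = 5329 ≡ 224
474^16 ≡ 224^2 = 50176 ≡ 147
474^32 ≡ 147^2 = 21609 ≡ 168
474^64 ≡ 168^2 = 28224 ≡ 657
474^128 ≡ 657^2 = 431649 ≡ 787
474^256 ≡ 787^2 = 619369 ≡ 643
474^512 ≡ 643^2 = 413449 ≡ 965
884 = 512 + 256 + 64 + 32 + 16 + 4, so 474^884 ≡ 965·643·657·168·147·73 ≡ 802 (mod 1021)
Right side y^r · r^s mod p:
731^2 = 534361 ≡ 378
731^4 ≡ 378^2 = 142884 ≡ 965
731^8 ≡ 965^2 = 931225 ≡ 73
731^16 ≡ 73^2 = 5329 ≡ 224
731^32 ≡ 224^2 = 50176 ≡ 147
731^64 ≡ 147^2 = 21609 ≡ 168
731^128 ≡ 168^2 = 28224 ≡ 657
731^256 ≡ 657^2 = 431649 ≡ 787
731^512 ≡ 787^2 = 619369 ≡ 643
865 = 512 + 256 + 64 + 32 + 1, so 731^865 ≡ 643·787·168·147·731 ≡ 550 (mod 1021)
865^2 = 748225 ≡ 853
865^4 ≡ 853^2 = 727609 ≡ 657
865^8 ≡ 657^2 = 431649 ≡ 787
865^16 ≡ 787^2 = 619369 ≡ 643
865^32 ≡ 643^2 = 413449 ≡ 965
865^64 ≡ 965^2 = 931225 ≡ 73
865^128 ≡ 73^2 = 5329 ≡ 224
865^256 ≡ 224^2 = 50176 ≡ 147
509 = 256 + 128 + 64 + 32 + 16 + 8 + 4 + 1, so 865^509 ≡ 147·224·73·965·643·787·657·865 ≡ 72 (mod 1021)
550·72 = 39600 ≡ 802 (mod 1021)
802 ≡ 802 (mod 1021), so the signature is genuine.

passes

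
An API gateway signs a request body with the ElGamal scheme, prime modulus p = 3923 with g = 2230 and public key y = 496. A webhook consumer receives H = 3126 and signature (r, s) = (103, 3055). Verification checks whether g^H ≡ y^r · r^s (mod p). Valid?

no

Left side g^H mod p:
2230^2 = 4972900 ≡ 2459
2230^4 ≡ 2459^2 = 6046681 ≡ 1338
2230^8 ≡ 1338^2 = 1790244 ≡ 1356
2230^16 ≡ 1356^2 = 1838736 ≡ 2772
2230^32 ≡ 2772^2 = 7683984 ≡ 2750
2230^64 ≡ 2750^2 = 7562500 ≡ 2879
2230^128 ≡ 2879^2 = 8288641 ≡ 3265
2230^256 ≡ 3265^2 = 10660225 ≡ 1434
2230^512 ≡ 1434^2 = 2056356 ≡ 704
2230^1024 ≡ 704^2 = 495616 ≡ 1318
2230^2048 ≡ 1318^2 = 1737124 ≡ 3158
3126 = 2048 + 1024 + 32 + 16 + 4 + 2, so 2230^3126 ≡ 3158·1318·2750·2772·1338·2459 ≡ 1459 (mod 3923)
Right side y^r · r^s mod p:
496^2 = 246016 ≡ 2790
496^4 ≡ 2790^2 = 7784100 ≡ 868
496^8 ≡ 868^2 = 753424 ≡ 208
496^16 ≡ 208^2 = 43264 ≡ 111
496^32 ≡ 111^2 = 12321 ≡ 552
496^64 ≡ 552^2 = 304704 ≡ 2633
103 = 64 + 32 + 4 + 2 + 1, so 496^103 ≡ 2633·552·868·2790·496 ≡ 40 (mod 3923)
103^2 = 10609 ≡ 2763
103^4 ≡ 2763^2 = 7634169 ≡ 11
103^8 ≡ 11^2 = 121
103^16 ≡ 121^2 = 14641 ≡ 2872
103^32 ≡ 2872^2 = 8248384 ≡ 2238
103^64 ≡ 2238^2 = 5008644 ≡ 2896
103^128 ≡ 2896^2 = 8386816 ≡ 3365
103^256 ≡ 3365^2 = 11323225 ≡ 1447
103^512 ≡ 1447^2 = 2093809 ≡ 2850
103^1024 ≡ 2850^2 = 8122500 ≡ 1890
103^2048 ≡ 1890^2 = 3572100 ≡ 2170
3055 = 2048 + 512 + 256 + 128 + 64 + 32 + 8 + 4 + 2 + 1, so 103^3055 ≡ 2170·2850·1447·3365·2896·2238·121·11·2763·103 ≡ 3860 (mod 3923)
40·3860 = 154400 ≡ 1403 (mod 3923)
1459 ≠ 1403, so verification fails.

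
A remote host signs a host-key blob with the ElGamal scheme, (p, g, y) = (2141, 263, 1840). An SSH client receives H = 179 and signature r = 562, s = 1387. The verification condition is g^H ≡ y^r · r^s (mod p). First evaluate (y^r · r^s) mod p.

236

1840^562 mod 2141 = 733
562^1387 mod 2141 = 529
y^r · r^s ≡ 733·529 = 387757 ≡ 236 (mod 2141)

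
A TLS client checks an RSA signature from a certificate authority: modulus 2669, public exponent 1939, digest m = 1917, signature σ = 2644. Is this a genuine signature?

σ^2 ≡ 2644^2 = 6990736 ≡ 625
σ^4 ≡ 625^2 = 390625 ≡ 951
σ^8 ≡ 951^2 = 904401 ≡ 2279
σ^16 ≡ 2279^2 = 5193841 ≡ 2636
σ^32 ≡ 2636^2 = 6948496 ≡ 1089
σ^64 ≡ 1089^2 = 1185921 ≡ 885
σ^128 ≡ 885^2 = 783225 ≡ 1208
σ^256 ≡ 1208^2 = 1459264 ≡ 1990
σ^512 ≡ 1990^2 = 3960100 ≡ 1973
σ^1024 ≡ 1973^2 = 3892729 ≡ 1327
1939 = 1024 + 512 + 256 + 128 + 16 + 2 + 1, so σ^1939 ≡ 1327·1973·1990·1208·2636·625·2644 ≡ 2633 (mod 2669)
The recovered value 2633 does not match the digest 1917.

forged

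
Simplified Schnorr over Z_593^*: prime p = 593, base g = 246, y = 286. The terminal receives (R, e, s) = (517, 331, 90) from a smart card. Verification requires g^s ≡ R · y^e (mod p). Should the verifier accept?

g^s mod p:
Squares mod 593: 246^1≡246, 246^2≡30, 246^4≡307, 246^8≡555, 246^16≡258, 246^32≡148, 246^64≡556
90 = 64 + 16 + 8 + 2, so 246^90 ≡ 556·258·555·30 ≡ 297 (mod 593)
R · y^e mod p:
Squares mod 593: 286^1≡286, 286^2≡555, 286^4≡258, 286^8≡148, 286^16≡556, 286^32≡183, 286^64≡281, 286^128≡92, 286^256≡162
331 = 256 + 64 + 8 + 2 + 1, so 286^331 ≡ 162·281·148·555·286 ≡ 78 (mod 593)
517·78 = 40326 ≡ 2 (mod 593)
297 ≠ 2; the check fails.

reject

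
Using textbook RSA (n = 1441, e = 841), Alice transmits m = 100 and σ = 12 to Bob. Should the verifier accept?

accept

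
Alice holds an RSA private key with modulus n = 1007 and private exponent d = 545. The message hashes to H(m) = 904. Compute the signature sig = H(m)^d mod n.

406

(H(m))^545 mod 1007 = 406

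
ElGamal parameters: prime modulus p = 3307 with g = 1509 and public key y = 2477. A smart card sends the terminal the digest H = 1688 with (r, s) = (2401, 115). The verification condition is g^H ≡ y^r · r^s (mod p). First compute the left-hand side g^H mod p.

9

Squares mod 3307: 1509^1≡1509, 1509^2≡1865, 1509^4≡2568, 1509^8≡466, 1509^16≡2201, 1509^32≡2953, 1509^64≡2957, 1509^128≡141, 1509^256≡39, 1509^512≡1521, 1509^1024≡1848
1688 = 1024 + 512 + 128 + 16 + 8, so 1509^1688 ≡ 1848·1521·141·2201·466 ≡ 9 (mod 3307)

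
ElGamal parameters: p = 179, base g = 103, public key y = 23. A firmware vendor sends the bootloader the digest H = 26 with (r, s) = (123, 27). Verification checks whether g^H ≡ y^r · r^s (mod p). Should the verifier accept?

Left side g^H mod p:
103^26 mod 179 = 126
Right side y^r · r^s mod p:
23^123 mod 179 = 159
123^27 mod 179 = 119
159·119 = 18921 ≡ 126 (mod 179)
126 ≡ 126 (mod 179), so the signature is genuine.

accept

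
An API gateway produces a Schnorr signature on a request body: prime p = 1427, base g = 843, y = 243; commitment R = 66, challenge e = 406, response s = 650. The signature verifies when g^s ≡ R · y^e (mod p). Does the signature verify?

does not verify

g^s mod p:
Squares mod 1427: 843^1≡843, 843^2≡3, 843^4≡9, 843^8≡81, 843^16≡853, 843^32≡1266, 843^64≡235, 843^128≡999, 843^256≡528, 843^512≡519
650 = 512 + 128 + 8 + 2, so 843^650 ≡ 519·999·81·3 ≡ 1053 (mod 1427)
R · y^e mod p:
Squares mod 1427: 243^1≡243, 243^2≡542, 243^4≡1229, 243^8≡675, 243^16≡412, 243^32≡1358, 243^64≡480, 243^128≡653, 243^256≡1163
406 = 256 + 128 + 16 + 4 + 2, so 243^406 ≡ 1163·653·412·1229·542 ≡ 535 (mod 1427)
66·535 = 35310 ≡ 1062 (mod 1427)
1053 ≠ 1062; the check fails.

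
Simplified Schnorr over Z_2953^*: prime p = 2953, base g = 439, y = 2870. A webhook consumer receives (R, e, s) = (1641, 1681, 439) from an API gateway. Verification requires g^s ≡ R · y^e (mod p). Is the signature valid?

invalid

g^s mod p:
439^2 = 192721 ≡ 776
439^4 ≡ 776^2 = 602176 ≡ 2717
439^8 ≡ 2717^2 = 7382089 ≡ 2542
439^16 ≡ 2542^2 = 6461764 ≡ 600
439^32 ≡ 600^2 = 360000 ≡ 2687
439^64 ≡ 2687^2 = 7219969 ≡ 2837
439^128 ≡ 2837^2 = 8048569 ≡ 1644
439^256 ≡ 1644^2 = 2702736 ≡ 741
439 = 256 + 128 + 32 + 16 + 4 + 2 + 1, so 439^439 ≡ 741·1644·2687·600·2717·776·439 ≡ 2929 (mod 2953)
R · y^e mod p:
2870^2 = 8236900 ≡ 983
2870^4 ≡ 983^2 = 966289 ≡ 658
2870^8 ≡ 658^2 = 432964 ≡ 1826
2870^16 ≡ 1826^2 = 3334276 ≡ 339
2870^32 ≡ 339^2 = 114921 ≡ 2707
2870^64 ≡ 2707^2 = 7327849 ≡ 1456
2870^128 ≡ 1456^2 = 2119936 ≡ 2635
2870^256 ≡ 2635^2 = 6943225 ≡ 722
2870^512 ≡ 722^2 = 521284 ≡ 1556
2870^1024 ≡ 1556^2 = 2421136 ≡ 2629
1681 = 1024 + 512 + 128 + 16 + 1, so 2870^1681 ≡ 2629·1556·2635·339·2870 ≡ 1015 (mod 2953)
1641·1015 = 1665615 ≡ 123 (mod 2953)
2929 ≠ 123; the check fails.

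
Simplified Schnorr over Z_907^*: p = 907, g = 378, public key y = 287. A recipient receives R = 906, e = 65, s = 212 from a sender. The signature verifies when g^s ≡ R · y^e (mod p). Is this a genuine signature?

g^s mod p:
378^2 = 142884 ≡ 485
378^4 ≡ 485^2 = 235225 ≡ 312
378^8 ≡ 312^2 = 97344 ≡ 295
378^16 ≡ 295^2 = 87025 ≡ 860
378^32 ≡ 860^2 = 739600 ≡ 395
378^64 ≡ 395^2 = 156025 ≡ 21
378^128 ≡ 21^2 = 441
212 = 128 + 64 + 16 + 4, so 378^212 ≡ 441·21·860·312 ≡ 899 (mod 907)
R · y^e mod p:
287^2 = 82369 ≡ 739
287^4 ≡ 739^2 = 546121 ≡ 107
287^8 ≡ 107^2 = 11449 ≡ 565
287^16 ≡ 565^2 = 319225 ≡ 868
287^32 ≡ 868^2 = 753424 ≡ 614
287^64 ≡ 614^2 = 376996 ≡ 591
65 = 64 + 1, so 287^65 ≡ 591·287 ≡ 8 (mod 907)
906·8 = 7248 ≡ 899 (mod 907)
899 ≡ 899 (mod 907); signature holds.

genuine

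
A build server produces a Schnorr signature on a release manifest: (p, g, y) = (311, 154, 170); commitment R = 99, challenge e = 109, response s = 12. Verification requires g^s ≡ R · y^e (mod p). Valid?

yes

g^s mod p:
154^2 = 23716 ≡ 80
154^4 ≡ 80^2 = 6400 ≡ 180
154^8 ≡ 180^2 = 32400 ≡ 56
12 = 8 + 4, so 154^12 ≡ 56·180 ≡ 128 (mod 311)
R · y^e mod p:
170^2 = 28900 ≡ 288
170^4 ≡ 288^2 = 82944 ≡ 218
170^8 ≡ 218^2 = 47524 ≡ 252
170^16 ≡ 252^2 = 63504 ≡ 60
170^32 ≡ 60^2 = 3600 ≡ 179
170^64 ≡ 179^2 = 32041 ≡ 8
109 = 64 + 32 + 8 + 4 + 1, so 170^109 ≡ 8·179·252·218·170 ≡ 17 (mod 311)
99·17 = 1683 ≡ 128 (mod 311)
128 ≡ 128 (mod 311); signature holds.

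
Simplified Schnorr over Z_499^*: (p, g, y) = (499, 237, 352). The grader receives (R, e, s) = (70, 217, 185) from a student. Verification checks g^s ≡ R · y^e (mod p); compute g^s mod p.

237^185 mod 499 = 257

257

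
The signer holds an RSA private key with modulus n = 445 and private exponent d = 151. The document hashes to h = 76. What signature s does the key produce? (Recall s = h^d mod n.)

h^2 ≡ 76^2 = 5776 ≡ 436
h^4 ≡ 436^2 = 190096 ≡ 81
h^8 ≡ 81^2 = 6561 ≡ 331
h^16 ≡ 331^2 = 109561 ≡ 91
h^32 ≡ 91^2 = 8281 ≡ 271
h^64 ≡ 271^2 = 73441 ≡ 16
h^128 ≡ 16^2 = 256
151 = 128 + 16 + 4 + 2 + 1, so h^151 ≡ 256·91·81·436·76 ≡ 211 (mod 445)

211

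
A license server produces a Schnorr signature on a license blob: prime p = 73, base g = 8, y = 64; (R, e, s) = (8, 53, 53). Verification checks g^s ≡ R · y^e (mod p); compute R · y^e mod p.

Squares mod 73: 64^1≡64, 64^2≡8, 64^4≡64, 64^8≡8, 64^16≡64, 64^32≡8
53 = 32 + 16 + 4 + 1, so 64^53 ≡ 8·64·64·64 ≡ 8 (mod 73)
R · y^e ≡ 8·8 = 64 ≡ 64 (mod 73)

64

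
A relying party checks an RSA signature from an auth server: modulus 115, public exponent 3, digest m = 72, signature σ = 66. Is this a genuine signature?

σ^2 ≡ 66^2 = 4356 ≡ 101
3 = 2 + 1, so σ^3 ≡ 101·66 ≡ 111 (mod 115)
111 ≠ 72, so verification fails.

forged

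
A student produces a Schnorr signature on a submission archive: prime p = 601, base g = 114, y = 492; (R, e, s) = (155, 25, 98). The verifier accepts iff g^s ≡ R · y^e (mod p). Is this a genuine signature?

g^s mod p:
Squares mod 601: 114^1≡114, 114^2≡375, 114^4≡592, 114^8≡81, 114^16≡551, 114^32≡96, 114^64≡201
98 = 64 + 32 + 2, so 114^98 ≡ 201·96·375 ≡ 561 (mod 601)
R · y^e mod p:
Squares mod 601: 492^1≡492, 492^2≡462, 492^4≡89, 492^8≡108, 492^16≡245
25 = 16 + 8 + 1, so 492^25 ≡ 245·108·492 ≡ 59 (mod 601)
155·59 = 9145 ≡ 130 (mod 601)
561 ≠ 130; the check fails.

forged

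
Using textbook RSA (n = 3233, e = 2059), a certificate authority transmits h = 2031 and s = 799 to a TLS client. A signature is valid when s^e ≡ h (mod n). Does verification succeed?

passes

Squares mod 3233: s^1≡799, s^2≡1500, s^4≡3065, s^8≡2360, s^16≡2374, s^32≡757, s^64≡808, s^128≡3031, s^256≡2008, s^512≡513, s^1024≡1296, s^2048≡1689
2059 = 2048 + 8 + 2 + 1, so s^2059 ≡ 1689·2360·1500·799 ≡ 2031 (mod 3233)
Since 2031 equals the digest 2031, verification succeeds.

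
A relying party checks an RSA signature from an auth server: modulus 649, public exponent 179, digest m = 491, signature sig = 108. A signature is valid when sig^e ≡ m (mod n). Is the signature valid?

sig^2 ≡ 108^2 = 11664 ≡ 631
sig^4 ≡ 631^2 = 398161 ≡ 324
sig^8 ≡ 324^2 = 104976 ≡ 487
sig^16 ≡ 487^2 = 237169 ≡ 284
sig^32 ≡ 284^2 = 80656 ≡ 180
sig^64 ≡ 180^2 = 32400 ≡ 599
sig^128 ≡ 599^2 = 358801 ≡ 553
179 = 128 + 32 + 16 + 2 + 1, so sig^179 ≡ 553·180·284·631·108 ≡ 5 (mod 649)
5 ≠ 491, so verification fails.

invalid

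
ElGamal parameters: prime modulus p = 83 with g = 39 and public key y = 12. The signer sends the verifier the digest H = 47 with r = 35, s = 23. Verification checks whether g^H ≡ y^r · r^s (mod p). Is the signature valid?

valid

Left side g^H mod p:
Squares mod 83: 39^1≡39, 39^2≡27, 39^4≡65, 39^8≡75, 39^16≡64, 39^32≡29
47 = 32 + 8 + 4 + 2 + 1, so 39^47 ≡ 29·75·65·27·39 ≡ 71 (mod 83)
Right side y^r · r^s mod p:
Squares mod 83: 12^1≡12, 12^2≡61, 12^4≡69, 12^8≡30, 12^16≡70, 12^32≡3
35 = 32 + 2 + 1, so 12^35 ≡ 3·61·12 ≡ 38 (mod 83)
Squares mod 83: 35^1≡35, 35^2≡63, 35^4≡68, 35^8≡59, 35^16≡78
23 = 16 + 4 + 2 + 1, so 35^23 ≡ 78·68·63·35 ≡ 39 (mod 83)
38·39 = 1482 ≡ 71 (mod 83)
71 ≡ 71 (mod 83), so the signature is genuine.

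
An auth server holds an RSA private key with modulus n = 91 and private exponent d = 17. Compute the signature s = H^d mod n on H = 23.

4

H^2 ≡ 23^2 = 529 ≡ 74
H^4 ≡ 74^2 = 5476 ≡ 16
H^8 ≡ 16^2 = 256 ≡ 74
H^16 ≡ 74^2 = 5476 ≡ 16
17 = 16 + 1, so H^17 ≡ 16·23 ≡ 4 (mod 91)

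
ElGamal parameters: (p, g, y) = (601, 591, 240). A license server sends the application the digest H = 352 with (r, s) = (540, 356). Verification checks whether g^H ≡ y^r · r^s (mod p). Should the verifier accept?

Left side g^H mod p:
Squares mod 601: 591^1≡591, 591^2≡100, 591^4≡384, 591^8≡211, 591^16≡47, 591^32≡406, 591^64≡162, 591^128≡401, 591^256≡334
352 = 256 + 64 + 32, so 591^352 ≡ 334·162·406 ≡ 96 (mod 601)
Right side y^r · r^s mod p:
Squares mod 601: 240^1≡240, 240^2≡505, 240^4≡201, 240^8≡134, 240^16≡527, 240^32≡67, 240^64≡282, 240^128≡192, 240^256≡203, 240^512≡341
540 = 512 + 16 + 8 + 4, so 240^540 ≡ 341·527·134·201 ≡ 314 (mod 601)
Squares mod 601: 540^1≡540, 540^2≡115, 540^4≡3, 540^8≡9, 540^16≡81, 540^32≡551, 540^64≡96, 540^128≡201, 540^256≡134
356 = 256 + 64 + 32 + 4, so 540^356 ≡ 134·96·551·3 ≡ 211 (mod 601)
314·211 = 66254 ≡ 144 (mod 601)
96 ≠ 144, so verification fails.

reject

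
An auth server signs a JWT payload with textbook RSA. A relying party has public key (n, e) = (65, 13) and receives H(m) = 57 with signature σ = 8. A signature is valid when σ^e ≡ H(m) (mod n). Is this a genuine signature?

forged

Squares mod 65: σ^1≡8, σ^2≡64, σ^4≡1, σ^8≡1
13 = 8 + 4 + 1, so σ^13 ≡ 1·1·8 ≡ 8 (mod 65)
8 ≠ 57, so verification fails.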